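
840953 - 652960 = 187993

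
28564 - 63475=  - 34911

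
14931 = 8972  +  5959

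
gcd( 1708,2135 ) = 427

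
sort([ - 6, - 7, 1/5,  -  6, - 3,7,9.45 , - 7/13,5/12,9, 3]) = [-7, - 6, - 6,-3 , - 7/13, 1/5, 5/12, 3, 7, 9, 9.45 ] 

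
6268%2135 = 1998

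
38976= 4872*8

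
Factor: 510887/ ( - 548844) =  - 2^( - 2)*3^(-1)*13^2*3023^1*45737^ ( - 1 ) 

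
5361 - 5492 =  - 131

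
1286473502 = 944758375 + 341715127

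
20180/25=807+1/5 = 807.20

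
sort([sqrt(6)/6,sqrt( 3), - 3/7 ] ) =[ - 3/7,  sqrt( 6)/6, sqrt( 3)]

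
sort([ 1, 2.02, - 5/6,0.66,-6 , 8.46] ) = [ - 6 , - 5/6, 0.66, 1, 2.02, 8.46 ]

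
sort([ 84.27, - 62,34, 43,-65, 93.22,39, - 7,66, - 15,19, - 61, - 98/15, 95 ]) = [ - 65, - 62,-61, - 15, - 7,-98/15, 19,34,39,43, 66,84.27, 93.22,95 ]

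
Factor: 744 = 2^3*3^1 * 31^1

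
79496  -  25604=53892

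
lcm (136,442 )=1768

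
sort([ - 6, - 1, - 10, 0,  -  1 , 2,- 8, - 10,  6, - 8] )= [ - 10, -10, - 8, - 8, - 6 , - 1,-1, 0, 2,  6] 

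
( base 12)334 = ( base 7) 1243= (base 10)472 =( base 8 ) 730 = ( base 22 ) LA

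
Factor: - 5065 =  - 5^1 *1013^1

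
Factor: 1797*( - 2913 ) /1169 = -3^2*7^( - 1)*167^( - 1)*599^1*971^1 = - 5234661/1169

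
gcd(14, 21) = 7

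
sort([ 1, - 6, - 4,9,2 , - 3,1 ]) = [ - 6, - 4,-3,1,  1, 2, 9]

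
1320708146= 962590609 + 358117537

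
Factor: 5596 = 2^2*1399^1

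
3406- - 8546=11952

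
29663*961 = 28506143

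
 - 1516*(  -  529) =801964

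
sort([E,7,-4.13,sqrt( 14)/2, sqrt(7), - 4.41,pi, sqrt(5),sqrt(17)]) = [  -  4.41,-4.13,  sqrt(14) /2,sqrt( 5),sqrt( 7 ),E,pi, sqrt(17), 7]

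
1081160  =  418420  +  662740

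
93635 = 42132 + 51503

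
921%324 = 273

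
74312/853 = 87 + 101/853= 87.12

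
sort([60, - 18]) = [ - 18,60]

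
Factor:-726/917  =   - 2^1*3^1*7^ ( - 1 )*11^2 * 131^( - 1)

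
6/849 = 2/283 = 0.01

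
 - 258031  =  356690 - 614721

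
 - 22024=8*( - 2753) 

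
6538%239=85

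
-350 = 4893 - 5243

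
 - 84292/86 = - 42146/43 = -980.14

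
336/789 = 112/263 = 0.43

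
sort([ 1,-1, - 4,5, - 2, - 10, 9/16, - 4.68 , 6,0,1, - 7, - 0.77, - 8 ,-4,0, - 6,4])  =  [ - 10, - 8 , - 7, - 6, - 4.68, - 4, -4, - 2,  -  1, - 0.77,0, 0 , 9/16, 1,1,4, 5,6 ] 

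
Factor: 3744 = 2^5*3^2 * 13^1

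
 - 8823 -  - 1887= -6936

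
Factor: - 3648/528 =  -76/11= - 2^2  *11^( - 1)*19^1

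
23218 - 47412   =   - 24194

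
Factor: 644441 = 7^1 * 43^1*2141^1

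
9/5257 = 9/5257 = 0.00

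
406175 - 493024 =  - 86849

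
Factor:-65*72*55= - 257400 =- 2^3*3^2*5^2*11^1*13^1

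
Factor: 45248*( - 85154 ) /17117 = - 2^7 * 7^1*101^1*17117^( - 1)*42577^1 = - 3853048192/17117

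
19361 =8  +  19353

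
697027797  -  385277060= 311750737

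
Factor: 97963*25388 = 2^2 * 11^1*163^1 *577^1*601^1 = 2487084644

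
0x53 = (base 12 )6B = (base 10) 83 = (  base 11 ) 76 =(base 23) 3e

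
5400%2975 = 2425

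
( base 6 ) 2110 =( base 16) 1da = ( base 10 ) 474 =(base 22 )LC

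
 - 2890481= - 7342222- - 4451741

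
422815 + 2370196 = 2793011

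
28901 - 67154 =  - 38253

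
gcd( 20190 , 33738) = 6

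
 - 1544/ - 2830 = 772/1415 = 0.55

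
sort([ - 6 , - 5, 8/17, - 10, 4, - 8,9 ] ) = [ - 10, - 8,-6,  -  5, 8/17, 4, 9 ] 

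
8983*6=53898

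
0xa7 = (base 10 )167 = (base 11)142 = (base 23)76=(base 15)b2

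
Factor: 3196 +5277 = 37^1* 229^1 = 8473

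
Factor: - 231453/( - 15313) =3^2*15313^( - 1)*25717^1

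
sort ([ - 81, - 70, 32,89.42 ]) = [ - 81, - 70,32, 89.42] 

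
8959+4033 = 12992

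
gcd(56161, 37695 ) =7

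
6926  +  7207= 14133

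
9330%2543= 1701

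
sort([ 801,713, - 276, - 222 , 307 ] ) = [ - 276, - 222,307,713, 801]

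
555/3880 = 111/776 = 0.14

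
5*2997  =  14985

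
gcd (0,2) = 2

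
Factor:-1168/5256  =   -2/9 =-2^1*3^(-2) 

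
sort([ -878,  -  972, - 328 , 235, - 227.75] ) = [ - 972, - 878, - 328, - 227.75, 235]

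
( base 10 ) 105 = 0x69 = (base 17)63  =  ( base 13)81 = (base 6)253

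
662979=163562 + 499417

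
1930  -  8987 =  - 7057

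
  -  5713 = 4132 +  -9845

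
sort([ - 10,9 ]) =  [ - 10,9 ]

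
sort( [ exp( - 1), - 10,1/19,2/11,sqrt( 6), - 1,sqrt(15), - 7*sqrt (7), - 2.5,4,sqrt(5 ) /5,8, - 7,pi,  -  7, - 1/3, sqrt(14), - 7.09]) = [ - 7*sqrt( 7), - 10, - 7.09, - 7, - 7, - 2.5, - 1, - 1/3, 1/19 , 2/11,  exp( - 1), sqrt (5) /5,  sqrt (6),pi,sqrt (14),sqrt(15),4,8 ] 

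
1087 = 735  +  352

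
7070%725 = 545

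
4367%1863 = 641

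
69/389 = 69/389=   0.18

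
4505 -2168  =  2337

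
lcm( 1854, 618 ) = 1854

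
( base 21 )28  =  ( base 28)1m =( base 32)1I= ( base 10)50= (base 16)32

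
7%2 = 1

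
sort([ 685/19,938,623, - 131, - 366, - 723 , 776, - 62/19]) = [  -  723, - 366, - 131,-62/19,685/19,623, 776, 938 ] 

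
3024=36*84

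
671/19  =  671/19  =  35.32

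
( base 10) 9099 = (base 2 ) 10001110001011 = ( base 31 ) 9EG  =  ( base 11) 6922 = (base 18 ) 1a19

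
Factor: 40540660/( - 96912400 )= -2027033/4845620  =  - 2^( - 2 )*5^( - 1)*13^(-1)*18637^( - 1)*2027033^1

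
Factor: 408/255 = 8/5 = 2^3 *5^( - 1) 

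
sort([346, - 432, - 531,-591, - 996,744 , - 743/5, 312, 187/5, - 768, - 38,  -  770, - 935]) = [ - 996, - 935, - 770, - 768, - 591, - 531, - 432, - 743/5, - 38, 187/5,312 , 346,744]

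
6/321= 2/107 = 0.02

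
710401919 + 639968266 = 1350370185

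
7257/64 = 113 + 25/64 = 113.39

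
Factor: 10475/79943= 5^2* 419^1*79943^( - 1)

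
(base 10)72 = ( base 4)1020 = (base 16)48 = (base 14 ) 52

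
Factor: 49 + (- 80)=-31 = -31^1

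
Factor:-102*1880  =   -2^4*3^1 *5^1*17^1*47^1= -191760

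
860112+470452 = 1330564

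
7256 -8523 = - 1267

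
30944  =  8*3868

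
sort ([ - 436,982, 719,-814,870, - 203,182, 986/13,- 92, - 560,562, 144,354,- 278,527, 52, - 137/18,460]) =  [  -  814, - 560,-436,-278, - 203, - 92, -137/18,52,986/13,144,182, 354,460,527,562,719 , 870,  982 ]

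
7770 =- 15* (-518 ) 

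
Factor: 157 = 157^1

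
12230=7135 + 5095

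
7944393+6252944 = 14197337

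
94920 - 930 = 93990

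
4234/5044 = 2117/2522=0.84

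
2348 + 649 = 2997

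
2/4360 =1/2180 = 0.00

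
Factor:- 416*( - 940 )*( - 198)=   -  2^8*3^2*5^1*11^1*13^1*47^1 = - 77425920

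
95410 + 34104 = 129514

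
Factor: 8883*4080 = 2^4*3^4 * 5^1*7^1 * 17^1*47^1=36242640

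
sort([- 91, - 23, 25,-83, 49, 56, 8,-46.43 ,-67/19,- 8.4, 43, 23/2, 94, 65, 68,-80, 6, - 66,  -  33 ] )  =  [  -  91,-83,- 80, - 66, - 46.43, - 33,-23,-8.4,-67/19,6  ,  8,  23/2, 25, 43, 49,56, 65, 68,  94 ]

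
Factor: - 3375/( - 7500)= 9/20  =  2^( - 2 )*3^2*5^( - 1) 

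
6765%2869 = 1027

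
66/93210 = 11/15535=0.00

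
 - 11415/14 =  - 11415/14 = - 815.36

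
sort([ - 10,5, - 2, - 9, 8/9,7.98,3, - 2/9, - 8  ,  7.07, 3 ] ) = [  -  10,-9,-8,-2, - 2/9, 8/9,3, 3, 5,  7.07, 7.98]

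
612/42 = 102/7=14.57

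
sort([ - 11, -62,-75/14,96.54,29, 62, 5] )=[-62, - 11,-75/14, 5,29, 62,96.54]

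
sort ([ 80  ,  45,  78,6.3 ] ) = [ 6.3,45 , 78, 80]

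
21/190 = 21/190 = 0.11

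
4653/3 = 1551  =  1551.00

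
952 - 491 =461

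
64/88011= 64/88011 = 0.00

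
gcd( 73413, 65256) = 8157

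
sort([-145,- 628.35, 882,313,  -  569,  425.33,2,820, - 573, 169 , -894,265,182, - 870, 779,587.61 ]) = [-894 , - 870,  -  628.35, - 573, - 569,- 145,2, 169,  182,  265,313, 425.33, 587.61,779 , 820,882 ] 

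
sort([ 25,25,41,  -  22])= [ - 22,25,25, 41 ]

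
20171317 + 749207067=769378384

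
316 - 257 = 59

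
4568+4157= 8725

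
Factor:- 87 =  - 3^1*29^1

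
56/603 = 56/603 = 0.09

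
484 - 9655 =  - 9171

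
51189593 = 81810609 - 30621016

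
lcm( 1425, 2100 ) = 39900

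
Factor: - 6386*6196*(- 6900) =273016826400 = 2^5*3^1*5^2*23^1 *31^1*103^1*1549^1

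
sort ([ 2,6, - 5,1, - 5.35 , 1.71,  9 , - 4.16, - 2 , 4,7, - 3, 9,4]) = [ - 5.35, - 5, - 4.16,  -  3, - 2,  1,1.71, 2, 4,  4,6,7,9,  9] 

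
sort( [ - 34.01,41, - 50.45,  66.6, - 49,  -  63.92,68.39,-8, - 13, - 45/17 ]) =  [ - 63.92, -50.45, - 49 , - 34.01, - 13, - 8, - 45/17,41,  66.6,68.39 ] 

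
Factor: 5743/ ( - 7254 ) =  - 2^ ( - 1) *3^(  -  2)*13^ ( - 1 )*31^( - 1)*5743^1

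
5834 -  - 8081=13915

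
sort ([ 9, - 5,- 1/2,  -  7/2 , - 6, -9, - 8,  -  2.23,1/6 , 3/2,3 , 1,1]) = [ - 9,-8, - 6,-5,-7/2, - 2.23, - 1/2,  1/6,1,1, 3/2, 3 , 9 ]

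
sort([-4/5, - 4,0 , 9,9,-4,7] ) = [-4, - 4, - 4/5, 0,  7,9,9]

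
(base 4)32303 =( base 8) 1663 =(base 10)947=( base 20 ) 277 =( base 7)2522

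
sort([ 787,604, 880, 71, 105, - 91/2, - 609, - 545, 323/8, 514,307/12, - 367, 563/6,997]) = [-609, - 545, - 367,  -  91/2, 307/12, 323/8, 71, 563/6,105,514, 604, 787,880,997]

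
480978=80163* 6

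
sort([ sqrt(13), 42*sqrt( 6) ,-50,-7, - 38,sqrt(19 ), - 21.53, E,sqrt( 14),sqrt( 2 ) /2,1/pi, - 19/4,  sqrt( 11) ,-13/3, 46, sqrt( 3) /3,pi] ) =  [  -  50,-38,-21.53,- 7, - 19/4, - 13/3 , 1/pi,sqrt( 3)/3 , sqrt(2) /2,  E, pi,sqrt( 11 ),sqrt(13), sqrt( 14 ),sqrt(19), 46, 42*sqrt( 6 ) ]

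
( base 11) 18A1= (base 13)1135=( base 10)2410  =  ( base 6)15054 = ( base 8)4552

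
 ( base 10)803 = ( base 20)203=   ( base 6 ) 3415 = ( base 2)1100100011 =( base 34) NL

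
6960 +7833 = 14793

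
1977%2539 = 1977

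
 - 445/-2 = 445/2  =  222.50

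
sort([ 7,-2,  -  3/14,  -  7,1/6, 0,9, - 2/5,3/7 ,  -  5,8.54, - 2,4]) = [  -  7, - 5, - 2, - 2, - 2/5, - 3/14  ,  0,1/6,3/7,4, 7,8.54,9 ] 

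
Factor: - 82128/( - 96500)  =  2^2 * 3^1*5^( - 3 )*29^1 * 59^1*193^ ( -1 ) = 20532/24125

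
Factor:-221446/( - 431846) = 421^1 * 821^ ( - 1) = 421/821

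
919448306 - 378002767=541445539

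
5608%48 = 40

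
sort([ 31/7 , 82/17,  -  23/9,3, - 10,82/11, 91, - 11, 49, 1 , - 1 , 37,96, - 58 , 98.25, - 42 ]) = [  -  58, - 42,-11,-10, - 23/9 , - 1 , 1,3,31/7,82/17,82/11, 37 , 49, 91 , 96, 98.25 ] 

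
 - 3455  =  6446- 9901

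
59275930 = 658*90085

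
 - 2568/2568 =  - 1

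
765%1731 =765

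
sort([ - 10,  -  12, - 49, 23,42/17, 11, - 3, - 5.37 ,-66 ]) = [-66, - 49, - 12, - 10,-5.37, - 3,42/17,  11, 23 ]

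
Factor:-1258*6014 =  - 7565612 = - 2^2*17^1*31^1*37^1*97^1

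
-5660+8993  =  3333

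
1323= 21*63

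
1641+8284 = 9925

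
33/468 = 11/156= 0.07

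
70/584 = 35/292 = 0.12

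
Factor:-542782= - 2^1*223^1*1217^1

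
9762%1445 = 1092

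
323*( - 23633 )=-7633459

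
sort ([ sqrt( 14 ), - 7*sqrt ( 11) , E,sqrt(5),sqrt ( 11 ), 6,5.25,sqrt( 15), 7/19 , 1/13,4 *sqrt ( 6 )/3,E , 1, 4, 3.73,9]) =[ - 7*sqrt(11),1/13, 7/19,  1,sqrt( 5),E,E,4*sqrt ( 6 ) /3,sqrt ( 11),3.73, sqrt ( 14), sqrt( 15 ),4, 5.25,6,9] 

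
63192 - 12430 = 50762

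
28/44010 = 14/22005= 0.00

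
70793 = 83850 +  - 13057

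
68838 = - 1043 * ( - 66 )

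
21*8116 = 170436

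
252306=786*321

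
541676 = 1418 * 382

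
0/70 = 0 = 0.00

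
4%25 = 4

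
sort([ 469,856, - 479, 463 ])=[ - 479,463, 469, 856]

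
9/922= 9/922  =  0.01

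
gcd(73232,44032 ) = 16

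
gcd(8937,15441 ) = 3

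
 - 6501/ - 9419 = 6501/9419 = 0.69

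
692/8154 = 346/4077 = 0.08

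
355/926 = 355/926 = 0.38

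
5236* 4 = 20944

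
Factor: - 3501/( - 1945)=9/5 = 3^2*5^(-1) 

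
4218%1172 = 702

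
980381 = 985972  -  5591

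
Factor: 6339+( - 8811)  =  -2472=- 2^3 * 3^1 * 103^1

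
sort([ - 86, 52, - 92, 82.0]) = [ - 92, - 86, 52, 82.0]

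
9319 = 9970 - 651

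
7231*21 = 151851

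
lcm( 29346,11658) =851034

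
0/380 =0 = 0.00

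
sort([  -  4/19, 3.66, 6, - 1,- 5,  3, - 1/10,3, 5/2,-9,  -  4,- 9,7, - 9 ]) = [ - 9,  -  9, - 9, - 5, - 4, - 1, - 4/19, - 1/10,5/2,3,3,3.66,6,7 ]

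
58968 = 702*84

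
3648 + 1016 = 4664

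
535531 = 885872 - 350341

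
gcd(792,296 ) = 8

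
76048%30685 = 14678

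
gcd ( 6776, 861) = 7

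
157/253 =157/253 =0.62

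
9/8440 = 9/8440 =0.00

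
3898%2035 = 1863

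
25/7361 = 25/7361 = 0.00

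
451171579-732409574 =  - 281237995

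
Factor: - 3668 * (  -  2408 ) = 8832544= 2^5 * 7^2 * 43^1*131^1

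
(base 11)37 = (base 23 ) 1H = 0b101000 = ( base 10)40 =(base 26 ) 1E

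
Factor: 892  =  2^2*223^1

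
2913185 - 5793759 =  - 2880574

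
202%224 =202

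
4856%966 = 26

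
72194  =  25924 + 46270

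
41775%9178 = 5063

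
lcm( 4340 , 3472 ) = 17360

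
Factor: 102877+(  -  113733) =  - 2^3 *23^1*59^1= - 10856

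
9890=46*215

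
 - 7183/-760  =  7183/760 = 9.45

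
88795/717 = 123+604/717 = 123.84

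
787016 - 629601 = 157415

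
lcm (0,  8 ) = 0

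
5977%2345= 1287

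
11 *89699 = 986689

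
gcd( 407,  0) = 407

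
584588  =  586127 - 1539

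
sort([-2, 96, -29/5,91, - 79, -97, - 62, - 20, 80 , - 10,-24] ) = [-97,- 79, - 62, - 24,-20,-10,-29/5, - 2,80,91,96] 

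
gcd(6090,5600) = 70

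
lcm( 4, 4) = 4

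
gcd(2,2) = 2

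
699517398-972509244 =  - 272991846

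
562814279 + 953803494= 1516617773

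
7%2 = 1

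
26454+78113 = 104567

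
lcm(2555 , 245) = 17885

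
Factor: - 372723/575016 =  - 503/776 = -2^(-3)*97^( - 1 ) * 503^1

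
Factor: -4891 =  - 67^1*73^1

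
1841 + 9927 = 11768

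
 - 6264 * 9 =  -56376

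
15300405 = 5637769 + 9662636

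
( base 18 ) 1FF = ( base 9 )746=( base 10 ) 609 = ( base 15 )2A9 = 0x261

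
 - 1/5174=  - 1/5174 = - 0.00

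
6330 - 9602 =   -  3272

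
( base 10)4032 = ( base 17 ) dg3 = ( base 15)12dc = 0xfc0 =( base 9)5470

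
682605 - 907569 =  - 224964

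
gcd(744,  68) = 4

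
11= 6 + 5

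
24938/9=24938/9 = 2770.89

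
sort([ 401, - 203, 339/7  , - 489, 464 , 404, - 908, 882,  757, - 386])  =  [- 908, - 489, - 386, - 203 , 339/7, 401,404  ,  464, 757, 882]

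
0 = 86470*0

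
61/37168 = 61/37168 =0.00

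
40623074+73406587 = 114029661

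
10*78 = 780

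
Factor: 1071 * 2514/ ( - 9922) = - 3^3*7^1*11^( - 2)*17^1 * 41^( - 1)*419^1 = - 1346247/4961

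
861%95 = 6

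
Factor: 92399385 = 3^1*5^1*13^1*73^1* 6491^1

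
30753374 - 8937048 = 21816326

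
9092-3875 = 5217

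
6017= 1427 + 4590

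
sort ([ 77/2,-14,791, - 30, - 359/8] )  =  [-359/8 ,- 30,  -  14,77/2,791] 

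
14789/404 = 36+245/404 = 36.61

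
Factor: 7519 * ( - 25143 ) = -3^1*17^2*29^1*73^1*103^1= - 189050217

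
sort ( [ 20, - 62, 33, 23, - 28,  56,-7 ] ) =[ - 62,  -  28 , - 7,20 , 23,33, 56 ] 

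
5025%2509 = 7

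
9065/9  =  1007 + 2/9 = 1007.22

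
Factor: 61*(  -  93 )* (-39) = 221247 = 3^2*13^1 * 31^1*61^1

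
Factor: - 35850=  - 2^1  *3^1*5^2  *  239^1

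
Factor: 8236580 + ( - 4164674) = 2^1*3^2 * 226217^1  =  4071906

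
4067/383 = 4067/383=   10.62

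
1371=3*457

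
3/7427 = 3/7427 =0.00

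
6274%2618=1038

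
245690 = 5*49138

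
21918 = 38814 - 16896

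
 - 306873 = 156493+  -  463366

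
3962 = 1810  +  2152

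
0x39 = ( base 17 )36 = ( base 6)133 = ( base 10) 57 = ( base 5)212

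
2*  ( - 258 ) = -516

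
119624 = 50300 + 69324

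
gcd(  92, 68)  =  4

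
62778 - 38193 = 24585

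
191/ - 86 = - 191/86 = - 2.22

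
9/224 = 9/224 = 0.04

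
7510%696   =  550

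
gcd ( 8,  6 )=2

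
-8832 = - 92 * 96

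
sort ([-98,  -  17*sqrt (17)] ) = [ - 98, - 17 * sqrt(17)]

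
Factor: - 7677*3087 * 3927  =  -93065576373 = - 3^5*7^4*11^1*17^1*853^1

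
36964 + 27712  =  64676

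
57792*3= 173376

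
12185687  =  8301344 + 3884343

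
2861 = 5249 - 2388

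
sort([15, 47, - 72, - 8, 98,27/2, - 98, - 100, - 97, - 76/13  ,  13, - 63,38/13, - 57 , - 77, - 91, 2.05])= [ - 100, - 98, - 97  , - 91, - 77, - 72, - 63, - 57, - 8, - 76/13,2.05, 38/13, 13, 27/2, 15, 47, 98]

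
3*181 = 543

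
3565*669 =2384985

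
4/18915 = 4/18915 = 0.00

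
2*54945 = 109890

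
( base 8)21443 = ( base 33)88J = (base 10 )8995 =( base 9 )13304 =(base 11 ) 6838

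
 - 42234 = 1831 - 44065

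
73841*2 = 147682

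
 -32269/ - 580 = 32269/580 = 55.64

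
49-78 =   -  29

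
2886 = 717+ 2169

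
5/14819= 5/14819 = 0.00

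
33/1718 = 33/1718 =0.02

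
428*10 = 4280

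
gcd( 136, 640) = 8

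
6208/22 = 282 + 2/11 = 282.18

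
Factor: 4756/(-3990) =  - 2^1 * 3^( - 1 ) * 5^( - 1 )*7^( - 1 )*19^ ( - 1)* 29^1* 41^1 = - 2378/1995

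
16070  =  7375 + 8695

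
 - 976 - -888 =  - 88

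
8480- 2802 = 5678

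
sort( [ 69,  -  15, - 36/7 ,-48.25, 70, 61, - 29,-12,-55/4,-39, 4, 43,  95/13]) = [ - 48.25, - 39,-29,-15, - 55/4,-12, - 36/7,4, 95/13, 43,61,69,70] 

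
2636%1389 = 1247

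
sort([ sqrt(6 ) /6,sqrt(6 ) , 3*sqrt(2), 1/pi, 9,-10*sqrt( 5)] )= [-10 * sqrt (5),1/pi,  sqrt(6)/6, sqrt (6 ),  3*sqrt(2 ),9]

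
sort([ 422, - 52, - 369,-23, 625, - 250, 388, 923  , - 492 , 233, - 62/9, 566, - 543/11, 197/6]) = [ - 492 , - 369,  -  250,- 52, - 543/11,-23,  -  62/9, 197/6, 233,388,422, 566, 625 , 923] 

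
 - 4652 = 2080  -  6732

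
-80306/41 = - 1959+13/41=- 1958.68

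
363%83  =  31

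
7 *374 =2618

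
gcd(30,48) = 6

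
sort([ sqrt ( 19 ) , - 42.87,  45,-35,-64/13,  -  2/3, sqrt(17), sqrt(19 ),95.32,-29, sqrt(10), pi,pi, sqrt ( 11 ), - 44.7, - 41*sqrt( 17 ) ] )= [ - 41*sqrt(17), - 44.7, - 42.87,- 35, - 29, - 64/13, - 2/3, pi, pi, sqrt(10), sqrt(11), sqrt( 17),sqrt(19 ),sqrt( 19 ),45,95.32]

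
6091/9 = 676 + 7/9 = 676.78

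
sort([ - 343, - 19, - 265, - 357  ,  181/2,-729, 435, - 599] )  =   [  -  729, - 599, - 357, - 343,-265, - 19, 181/2, 435 ]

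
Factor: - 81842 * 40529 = -2^1*151^1*271^1*40529^1 = - 3316974418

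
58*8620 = 499960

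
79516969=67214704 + 12302265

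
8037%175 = 162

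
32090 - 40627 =-8537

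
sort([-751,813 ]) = [ - 751, 813]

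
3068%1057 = 954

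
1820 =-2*( -910)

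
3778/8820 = 1889/4410 = 0.43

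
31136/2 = 15568 = 15568.00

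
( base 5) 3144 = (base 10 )424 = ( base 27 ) FJ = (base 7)1144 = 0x1A8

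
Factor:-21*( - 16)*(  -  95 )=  - 31920 = - 2^4* 3^1*5^1 *7^1 * 19^1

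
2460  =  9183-6723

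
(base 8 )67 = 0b110111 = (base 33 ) 1m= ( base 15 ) 3a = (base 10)55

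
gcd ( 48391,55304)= 6913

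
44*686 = 30184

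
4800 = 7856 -3056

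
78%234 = 78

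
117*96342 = 11272014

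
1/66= 1/66 =0.02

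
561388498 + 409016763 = 970405261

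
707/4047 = 707/4047 =0.17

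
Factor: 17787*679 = 12077373 = 3^1*7^3*11^2*97^1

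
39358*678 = 26684724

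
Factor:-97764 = -2^2*3^1*8147^1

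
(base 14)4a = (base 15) 46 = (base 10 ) 66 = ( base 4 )1002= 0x42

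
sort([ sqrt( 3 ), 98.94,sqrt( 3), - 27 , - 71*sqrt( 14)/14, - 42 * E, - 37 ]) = [ - 42*E,- 37, - 27, - 71*sqrt(14 )/14,sqrt( 3 ), sqrt ( 3), 98.94]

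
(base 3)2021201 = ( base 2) 11010000010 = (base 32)1k2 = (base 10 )1666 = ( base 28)23E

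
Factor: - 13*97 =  - 1261  =  -  13^1*97^1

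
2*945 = 1890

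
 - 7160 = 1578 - 8738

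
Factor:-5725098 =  - 2^1*3^2*73^1*4357^1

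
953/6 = 953/6 = 158.83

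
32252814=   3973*8118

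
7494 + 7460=14954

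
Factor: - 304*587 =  - 178448= -2^4*19^1*587^1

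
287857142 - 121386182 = 166470960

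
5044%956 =264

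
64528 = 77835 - 13307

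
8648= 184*47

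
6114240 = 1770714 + 4343526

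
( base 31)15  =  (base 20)1G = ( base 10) 36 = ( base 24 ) 1C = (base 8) 44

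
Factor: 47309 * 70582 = 3339163838 = 2^1* 35291^1*47309^1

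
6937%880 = 777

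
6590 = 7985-1395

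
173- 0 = 173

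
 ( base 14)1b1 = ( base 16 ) 15f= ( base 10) 351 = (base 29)C3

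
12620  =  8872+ 3748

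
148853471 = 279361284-130507813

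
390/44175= 26/2945 = 0.01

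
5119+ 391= 5510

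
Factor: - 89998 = - 2^1*17^1*2647^1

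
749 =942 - 193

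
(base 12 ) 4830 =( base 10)8100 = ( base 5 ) 224400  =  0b1111110100100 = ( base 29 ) 9I9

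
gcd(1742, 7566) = 26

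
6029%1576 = 1301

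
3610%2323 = 1287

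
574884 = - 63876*( - 9)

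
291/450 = 97/150 = 0.65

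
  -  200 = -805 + 605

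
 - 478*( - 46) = 21988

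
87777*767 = 67324959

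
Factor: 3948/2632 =3/2 = 2^( -1)*3^1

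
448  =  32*14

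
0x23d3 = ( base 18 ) 1A59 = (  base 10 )9171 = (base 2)10001111010011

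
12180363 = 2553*4771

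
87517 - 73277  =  14240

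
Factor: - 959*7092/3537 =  - 2^2*3^(  -  1)*7^1*131^ ( - 1 )*137^1*197^1 = -  755692/393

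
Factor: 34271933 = 34271933^1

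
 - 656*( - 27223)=17858288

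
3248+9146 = 12394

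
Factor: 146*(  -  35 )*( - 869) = 4440590 =2^1*5^1*7^1*11^1*73^1*79^1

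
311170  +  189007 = 500177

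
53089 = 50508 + 2581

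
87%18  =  15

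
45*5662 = 254790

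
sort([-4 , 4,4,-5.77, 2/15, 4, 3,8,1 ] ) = [ - 5.77,-4,2/15,1, 3,4, 4,4,8 ] 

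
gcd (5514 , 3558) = 6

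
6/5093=6/5093 =0.00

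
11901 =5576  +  6325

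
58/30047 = 58/30047 = 0.00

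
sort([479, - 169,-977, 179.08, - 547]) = [ - 977, - 547, - 169, 179.08, 479 ] 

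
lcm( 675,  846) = 63450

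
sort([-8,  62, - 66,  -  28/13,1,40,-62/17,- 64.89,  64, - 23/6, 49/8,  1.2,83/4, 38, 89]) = [ - 66,  -  64.89,-8,-23/6, - 62/17,  -  28/13, 1, 1.2,  49/8 , 83/4,38, 40, 62,64, 89 ]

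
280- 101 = 179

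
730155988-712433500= 17722488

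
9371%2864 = 779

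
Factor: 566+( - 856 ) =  - 290 =- 2^1*5^1*29^1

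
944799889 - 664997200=279802689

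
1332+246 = 1578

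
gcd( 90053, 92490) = 1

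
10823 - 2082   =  8741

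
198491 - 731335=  - 532844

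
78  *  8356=651768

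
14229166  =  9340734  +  4888432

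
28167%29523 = 28167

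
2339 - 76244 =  - 73905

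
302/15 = 20 + 2/15=20.13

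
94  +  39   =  133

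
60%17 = 9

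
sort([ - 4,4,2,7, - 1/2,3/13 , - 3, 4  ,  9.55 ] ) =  [ - 4, - 3, - 1/2,3/13,2, 4, 4, 7,9.55 ] 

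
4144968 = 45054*92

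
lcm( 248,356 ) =22072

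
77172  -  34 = 77138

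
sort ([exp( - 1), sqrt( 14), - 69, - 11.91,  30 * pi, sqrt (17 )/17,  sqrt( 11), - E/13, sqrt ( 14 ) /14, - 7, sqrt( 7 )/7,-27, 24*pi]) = [-69, - 27, - 11.91, -7, - E/13, sqrt(17 )/17, sqrt( 14)/14, exp( - 1 ),  sqrt( 7)/7, sqrt( 11 ), sqrt(14 ), 24*pi,30*pi ] 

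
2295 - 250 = 2045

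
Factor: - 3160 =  - 2^3*5^1*79^1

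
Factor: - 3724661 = - 3724661^1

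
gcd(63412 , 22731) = 1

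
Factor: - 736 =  - 2^5  *  23^1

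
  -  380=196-576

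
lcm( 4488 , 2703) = 237864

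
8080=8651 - 571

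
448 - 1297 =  - 849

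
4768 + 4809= 9577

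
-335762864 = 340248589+-676011453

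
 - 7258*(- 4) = 29032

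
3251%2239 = 1012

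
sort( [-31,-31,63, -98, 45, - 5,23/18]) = [ - 98, - 31,-31 ,-5,23/18, 45, 63 ] 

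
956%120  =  116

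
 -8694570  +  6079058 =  - 2615512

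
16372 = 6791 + 9581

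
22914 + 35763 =58677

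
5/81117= 5/81117  =  0.00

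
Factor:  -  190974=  - 2^1*3^1*7^1*4547^1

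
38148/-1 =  - 38148/1 = - 38148.00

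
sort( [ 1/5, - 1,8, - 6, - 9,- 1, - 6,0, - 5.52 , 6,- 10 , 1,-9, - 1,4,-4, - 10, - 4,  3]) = [  -  10,  -  10, - 9, - 9,-6, - 6, - 5.52, - 4, - 4 , -1 , - 1, - 1, 0, 1/5,  1,3,4, 6, 8]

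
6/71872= 3/35936 = 0.00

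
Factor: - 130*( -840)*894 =2^5*3^2*5^2 * 7^1*13^1 *149^1 = 97624800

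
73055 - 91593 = -18538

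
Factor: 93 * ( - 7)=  - 3^1*7^1 * 31^1 = - 651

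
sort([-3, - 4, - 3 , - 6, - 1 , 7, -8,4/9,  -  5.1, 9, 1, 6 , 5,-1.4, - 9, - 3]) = [ - 9 , - 8, - 6 , - 5.1 ,-4 , - 3,-3 , - 3  , -1.4 ,-1, 4/9, 1,5,6 , 7, 9 ] 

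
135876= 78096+57780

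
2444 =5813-3369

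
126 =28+98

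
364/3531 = 364/3531  =  0.10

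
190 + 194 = 384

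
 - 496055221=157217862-653273083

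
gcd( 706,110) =2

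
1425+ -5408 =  - 3983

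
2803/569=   2803/569 = 4.93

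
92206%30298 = 1312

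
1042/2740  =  521/1370  =  0.38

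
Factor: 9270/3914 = 45/19 = 3^2*5^1*19^( - 1)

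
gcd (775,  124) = 31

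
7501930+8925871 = 16427801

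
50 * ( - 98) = -4900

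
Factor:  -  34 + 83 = 49 = 7^2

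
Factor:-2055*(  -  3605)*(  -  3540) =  - 2^2*3^2 * 5^3*7^1*59^1*103^1*137^1 = -26225293500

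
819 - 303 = 516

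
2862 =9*318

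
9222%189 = 150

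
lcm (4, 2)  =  4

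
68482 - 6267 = 62215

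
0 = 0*90391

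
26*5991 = 155766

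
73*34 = 2482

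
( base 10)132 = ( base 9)156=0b10000100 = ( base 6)340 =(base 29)4g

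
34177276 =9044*3779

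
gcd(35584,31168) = 64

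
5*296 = 1480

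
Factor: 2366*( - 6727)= - 2^1 * 7^2*13^2*31^2=-15916082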